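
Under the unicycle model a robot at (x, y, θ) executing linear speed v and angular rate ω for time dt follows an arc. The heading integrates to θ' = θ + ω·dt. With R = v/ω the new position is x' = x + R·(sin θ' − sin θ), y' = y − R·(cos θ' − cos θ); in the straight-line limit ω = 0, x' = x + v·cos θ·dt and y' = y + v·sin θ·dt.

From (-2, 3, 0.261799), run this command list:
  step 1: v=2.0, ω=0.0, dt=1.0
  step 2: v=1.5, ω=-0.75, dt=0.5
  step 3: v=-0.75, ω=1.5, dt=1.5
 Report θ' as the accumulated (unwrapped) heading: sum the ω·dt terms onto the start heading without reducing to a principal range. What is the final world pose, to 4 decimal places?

(0.1969, 2.8081, 2.1368)

step 1: θ'=0.2618 (straight) → pose (-0.0681, 3.5176, 0.2618)
step 2: θ'=-0.1132 (R=-2.0000) → pose (0.6754, 3.5730, -0.1132)
step 3: θ'=2.1368 (R=-0.5000) → pose (0.1969, 2.8081, 2.1368)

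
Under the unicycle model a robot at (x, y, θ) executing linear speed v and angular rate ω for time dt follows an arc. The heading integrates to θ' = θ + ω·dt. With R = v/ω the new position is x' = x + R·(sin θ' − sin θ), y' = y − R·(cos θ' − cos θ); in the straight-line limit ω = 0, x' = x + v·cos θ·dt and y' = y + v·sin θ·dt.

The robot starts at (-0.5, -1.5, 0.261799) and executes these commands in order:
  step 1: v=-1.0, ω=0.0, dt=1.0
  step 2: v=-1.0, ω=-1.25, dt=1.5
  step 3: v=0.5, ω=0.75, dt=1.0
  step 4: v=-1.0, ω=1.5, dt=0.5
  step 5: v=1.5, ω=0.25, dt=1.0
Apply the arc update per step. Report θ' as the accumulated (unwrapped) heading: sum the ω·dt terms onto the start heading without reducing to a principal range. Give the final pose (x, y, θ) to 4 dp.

(-1.2481, -1.1671, 0.1368)

step 1: θ'=0.2618 (straight) → pose (-1.4659, -1.7588, 0.2618)
step 2: θ'=-1.6132 (R=0.8000) → pose (-2.4723, -0.9522, -1.6132)
step 3: θ'=-0.8632 (R=0.6667) → pose (-2.3128, -1.4138, -0.8632)
step 4: θ'=-0.1132 (R=-0.6667) → pose (-2.7441, -1.1847, -0.1132)
step 5: θ'=0.1368 (R=6.0000) → pose (-1.2481, -1.1671, 0.1368)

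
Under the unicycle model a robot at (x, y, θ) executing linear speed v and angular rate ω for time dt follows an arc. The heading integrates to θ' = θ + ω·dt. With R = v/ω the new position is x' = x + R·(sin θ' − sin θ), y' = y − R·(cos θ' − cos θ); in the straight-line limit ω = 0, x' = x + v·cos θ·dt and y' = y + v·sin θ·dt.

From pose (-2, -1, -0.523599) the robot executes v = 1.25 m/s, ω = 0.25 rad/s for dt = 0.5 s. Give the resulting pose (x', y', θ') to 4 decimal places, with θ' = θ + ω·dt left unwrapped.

(-1.4406, -1.2779, -0.3986)

θ' = -0.5236 + 0.25·0.5 = -0.3986
R = v/ω = 1.25/0.25 = 5.0000
x' = -2 + 5.0000·(sin -0.3986 − sin -0.5236) = -1.4406
y' = -1 − 5.0000·(cos -0.3986 − cos -0.5236) = -1.2779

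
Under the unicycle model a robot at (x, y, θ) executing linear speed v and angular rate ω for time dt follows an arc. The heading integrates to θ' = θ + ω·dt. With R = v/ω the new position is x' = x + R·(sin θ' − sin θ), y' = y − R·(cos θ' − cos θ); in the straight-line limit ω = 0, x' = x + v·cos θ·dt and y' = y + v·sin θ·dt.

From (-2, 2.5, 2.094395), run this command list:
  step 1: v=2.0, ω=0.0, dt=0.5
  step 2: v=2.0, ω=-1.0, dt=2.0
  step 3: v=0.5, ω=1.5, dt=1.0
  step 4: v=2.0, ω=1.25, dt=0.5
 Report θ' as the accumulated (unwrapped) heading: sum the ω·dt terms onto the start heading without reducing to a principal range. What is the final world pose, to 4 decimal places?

(-0.9791, 7.6256, 2.2194)

step 1: θ'=2.0944 (straight) → pose (-2.5000, 3.3660, 2.0944)
step 2: θ'=0.0944 (R=-2.0000) → pose (-0.9565, 6.3571, 0.0944)
step 3: θ'=1.5944 (R=0.3333) → pose (-0.6546, 6.6968, 1.5944)
step 4: θ'=2.2194 (R=1.6000) → pose (-0.9791, 7.6256, 2.2194)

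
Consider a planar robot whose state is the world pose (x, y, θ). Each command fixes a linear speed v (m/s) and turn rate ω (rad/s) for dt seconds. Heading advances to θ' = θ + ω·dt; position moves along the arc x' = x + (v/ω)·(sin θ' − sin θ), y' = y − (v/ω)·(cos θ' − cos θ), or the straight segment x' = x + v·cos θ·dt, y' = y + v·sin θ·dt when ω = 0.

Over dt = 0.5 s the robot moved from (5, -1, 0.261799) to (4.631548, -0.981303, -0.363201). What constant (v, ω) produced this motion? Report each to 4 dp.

Δθ = -0.363201 − 0.261799 = -0.625000
ω = Δθ/dt = -0.625000/0.5 = -1.2500
R = Δx/(sin θ' − sin θ) = 0.6000
v = R·ω = 0.6000·-1.2500 = -0.7500

v = -0.7500, ω = -1.2500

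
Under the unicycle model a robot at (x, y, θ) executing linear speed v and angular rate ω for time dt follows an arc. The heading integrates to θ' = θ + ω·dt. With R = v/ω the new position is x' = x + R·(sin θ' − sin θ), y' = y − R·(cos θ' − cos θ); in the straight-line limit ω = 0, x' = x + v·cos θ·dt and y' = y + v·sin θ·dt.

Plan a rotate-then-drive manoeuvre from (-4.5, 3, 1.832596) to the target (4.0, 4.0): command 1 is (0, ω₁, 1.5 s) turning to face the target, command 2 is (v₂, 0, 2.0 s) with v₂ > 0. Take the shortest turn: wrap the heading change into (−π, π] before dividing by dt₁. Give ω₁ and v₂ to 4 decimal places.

ω₁ = -1.1437, v₂ = 4.2793

heading to target = atan2(4−3, 4−-4.5) = 0.1171
Δθ = wrap(0.1171 − 1.8326) = -1.7155; ω₁ = Δθ/dt₁ = -1.1437
distance = √((4−-4.5)² + (4−3)²) = 8.5586; v₂ = distance/dt₂ = 4.2793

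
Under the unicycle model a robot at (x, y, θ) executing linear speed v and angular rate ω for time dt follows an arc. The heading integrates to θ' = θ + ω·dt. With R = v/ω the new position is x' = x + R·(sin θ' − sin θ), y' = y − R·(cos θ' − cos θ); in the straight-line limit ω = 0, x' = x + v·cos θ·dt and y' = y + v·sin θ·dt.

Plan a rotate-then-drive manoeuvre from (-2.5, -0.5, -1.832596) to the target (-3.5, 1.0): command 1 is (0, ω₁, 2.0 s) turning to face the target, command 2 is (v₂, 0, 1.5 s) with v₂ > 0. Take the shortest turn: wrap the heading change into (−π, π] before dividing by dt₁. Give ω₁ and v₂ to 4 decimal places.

ω₁ = -1.1459, v₂ = 1.2019

heading to target = atan2(1−-0.5, -3.5−-2.5) = 2.1588
Δθ = wrap(2.1588 − -1.8326) = -2.2918; ω₁ = Δθ/dt₁ = -1.1459
distance = √((-3.5−-2.5)² + (1−-0.5)²) = 1.8028; v₂ = distance/dt₂ = 1.2019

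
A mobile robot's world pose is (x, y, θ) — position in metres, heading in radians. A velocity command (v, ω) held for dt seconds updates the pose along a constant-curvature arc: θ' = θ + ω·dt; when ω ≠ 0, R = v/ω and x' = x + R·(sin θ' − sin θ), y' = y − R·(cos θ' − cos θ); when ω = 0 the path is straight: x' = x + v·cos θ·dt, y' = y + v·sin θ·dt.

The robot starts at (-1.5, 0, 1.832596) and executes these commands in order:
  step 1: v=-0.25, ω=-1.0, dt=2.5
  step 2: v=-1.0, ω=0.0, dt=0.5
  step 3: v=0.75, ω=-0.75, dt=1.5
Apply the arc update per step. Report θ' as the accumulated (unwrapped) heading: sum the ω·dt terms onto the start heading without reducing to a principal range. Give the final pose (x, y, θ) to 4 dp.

(-1.9323, -0.9568, -1.7924)

step 1: θ'=-0.6674 (R=0.2500) → pose (-1.8962, -0.2611, -0.6674)
step 2: θ'=-0.6674 (straight) → pose (-2.2889, 0.0484, -0.6674)
step 3: θ'=-1.7924 (R=-1.0000) → pose (-1.9323, -0.9568, -1.7924)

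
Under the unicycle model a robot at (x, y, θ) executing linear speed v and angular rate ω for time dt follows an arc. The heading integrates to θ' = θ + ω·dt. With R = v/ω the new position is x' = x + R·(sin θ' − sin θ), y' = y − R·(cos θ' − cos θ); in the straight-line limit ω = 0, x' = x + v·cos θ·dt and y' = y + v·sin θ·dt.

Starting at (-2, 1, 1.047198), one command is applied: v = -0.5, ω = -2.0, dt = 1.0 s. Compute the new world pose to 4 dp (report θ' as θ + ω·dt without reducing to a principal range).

(-2.4203, 0.9801, -0.9528)

θ' = 1.0472 + -2.0·1.0 = -0.9528
R = v/ω = -0.5/-2.0 = 0.2500
x' = -2 + 0.2500·(sin -0.9528 − sin 1.0472) = -2.4203
y' = 1 − 0.2500·(cos -0.9528 − cos 1.0472) = 0.9801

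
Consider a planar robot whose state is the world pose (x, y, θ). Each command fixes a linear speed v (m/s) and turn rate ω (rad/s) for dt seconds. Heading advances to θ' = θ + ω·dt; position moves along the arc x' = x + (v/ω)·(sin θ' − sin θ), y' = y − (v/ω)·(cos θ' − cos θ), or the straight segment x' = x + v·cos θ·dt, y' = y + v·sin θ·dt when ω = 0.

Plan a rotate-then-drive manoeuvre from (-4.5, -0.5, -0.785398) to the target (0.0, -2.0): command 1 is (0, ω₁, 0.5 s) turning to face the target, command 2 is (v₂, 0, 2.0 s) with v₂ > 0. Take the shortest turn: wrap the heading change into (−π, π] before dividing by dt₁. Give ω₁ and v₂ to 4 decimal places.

heading to target = atan2(-2−-0.5, 0−-4.5) = -0.3218
Δθ = wrap(-0.3218 − -0.7854) = 0.4636; ω₁ = Δθ/dt₁ = 0.9273
distance = √((0−-4.5)² + (-2−-0.5)²) = 4.7434; v₂ = distance/dt₂ = 2.3717

ω₁ = 0.9273, v₂ = 2.3717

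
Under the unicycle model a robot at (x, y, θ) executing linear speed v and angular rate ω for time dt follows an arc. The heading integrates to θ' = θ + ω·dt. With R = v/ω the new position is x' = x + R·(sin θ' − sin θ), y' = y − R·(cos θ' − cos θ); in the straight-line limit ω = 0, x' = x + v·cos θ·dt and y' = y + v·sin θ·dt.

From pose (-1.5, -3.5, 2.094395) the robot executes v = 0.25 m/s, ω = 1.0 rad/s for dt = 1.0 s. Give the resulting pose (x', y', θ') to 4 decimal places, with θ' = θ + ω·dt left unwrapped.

θ' = 2.0944 + 1.0·1.0 = 3.0944
R = v/ω = 0.25/1.0 = 0.2500
x' = -1.5 + 0.2500·(sin 3.0944 − sin 2.0944) = -1.7047
y' = -3.5 − 0.2500·(cos 3.0944 − cos 2.0944) = -3.3753

(-1.7047, -3.3753, 3.0944)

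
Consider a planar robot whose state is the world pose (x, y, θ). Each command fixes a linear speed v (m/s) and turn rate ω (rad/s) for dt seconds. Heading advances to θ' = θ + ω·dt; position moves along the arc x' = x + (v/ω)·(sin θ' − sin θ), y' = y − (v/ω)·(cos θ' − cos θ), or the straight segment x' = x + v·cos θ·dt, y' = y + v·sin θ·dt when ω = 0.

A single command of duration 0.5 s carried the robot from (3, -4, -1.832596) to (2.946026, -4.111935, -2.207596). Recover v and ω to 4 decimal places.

Δθ = -2.207596 − -1.832596 = -0.375000
ω = Δθ/dt = -0.375000/0.5 = -0.7500
R = −Δy/(cos θ' − cos θ) = -0.3333
v = R·ω = -0.3333·-0.7500 = 0.2500

v = 0.2500, ω = -0.7500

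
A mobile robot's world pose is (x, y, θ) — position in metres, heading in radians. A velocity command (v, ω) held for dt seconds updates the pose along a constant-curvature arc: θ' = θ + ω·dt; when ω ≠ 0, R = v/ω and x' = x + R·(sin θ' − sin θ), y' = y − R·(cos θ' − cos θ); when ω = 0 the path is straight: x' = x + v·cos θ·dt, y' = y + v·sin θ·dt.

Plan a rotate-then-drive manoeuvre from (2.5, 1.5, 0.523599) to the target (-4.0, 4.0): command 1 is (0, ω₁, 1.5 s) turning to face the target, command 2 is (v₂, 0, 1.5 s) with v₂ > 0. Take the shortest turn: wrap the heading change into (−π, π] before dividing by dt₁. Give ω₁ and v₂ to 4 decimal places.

ω₁ = 1.5005, v₂ = 4.6428

heading to target = atan2(4−1.5, -4−2.5) = 2.7744
Δθ = wrap(2.7744 − 0.5236) = 2.2508; ω₁ = Δθ/dt₁ = 1.5005
distance = √((-4−2.5)² + (4−1.5)²) = 6.9642; v₂ = distance/dt₂ = 4.6428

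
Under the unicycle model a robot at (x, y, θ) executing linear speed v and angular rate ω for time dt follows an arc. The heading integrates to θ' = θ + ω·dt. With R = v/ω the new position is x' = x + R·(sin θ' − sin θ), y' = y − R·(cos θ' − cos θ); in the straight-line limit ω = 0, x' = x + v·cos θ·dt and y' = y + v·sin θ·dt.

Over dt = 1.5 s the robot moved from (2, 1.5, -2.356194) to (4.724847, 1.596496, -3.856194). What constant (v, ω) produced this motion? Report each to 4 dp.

Δθ = -3.856194 − -2.356194 = -1.500000
ω = Δθ/dt = -1.500000/1.5 = -1.0000
R = Δx/(sin θ' − sin θ) = 2.0000
v = R·ω = 2.0000·-1.0000 = -2.0000

v = -2.0000, ω = -1.0000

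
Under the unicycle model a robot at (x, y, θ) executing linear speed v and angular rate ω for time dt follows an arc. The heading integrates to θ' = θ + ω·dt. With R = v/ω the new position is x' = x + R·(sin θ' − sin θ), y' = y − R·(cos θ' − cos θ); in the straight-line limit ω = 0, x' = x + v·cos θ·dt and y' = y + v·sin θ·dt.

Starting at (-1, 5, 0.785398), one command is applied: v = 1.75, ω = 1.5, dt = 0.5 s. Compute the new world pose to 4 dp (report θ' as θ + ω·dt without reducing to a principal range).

θ' = 0.7854 + 1.5·0.5 = 1.5354
R = v/ω = 1.75/1.5 = 1.1667
x' = -1 + 1.1667·(sin 1.5354 − sin 0.7854) = -0.6590
y' = 5 − 1.1667·(cos 1.5354 − cos 0.7854) = 5.7837

(-0.6590, 5.7837, 1.5354)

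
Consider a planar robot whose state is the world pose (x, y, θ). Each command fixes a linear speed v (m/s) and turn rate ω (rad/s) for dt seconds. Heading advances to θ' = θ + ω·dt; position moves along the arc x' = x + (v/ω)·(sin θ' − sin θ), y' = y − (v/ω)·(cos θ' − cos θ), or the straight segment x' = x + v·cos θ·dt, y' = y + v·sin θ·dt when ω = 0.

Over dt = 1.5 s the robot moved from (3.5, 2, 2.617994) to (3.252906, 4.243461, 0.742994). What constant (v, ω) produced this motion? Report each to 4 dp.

Δθ = 0.742994 − 2.617994 = -1.875000
ω = Δθ/dt = -1.875000/1.5 = -1.2500
R = −Δy/(cos θ' − cos θ) = -1.4000
v = R·ω = -1.4000·-1.2500 = 1.7500

v = 1.7500, ω = -1.2500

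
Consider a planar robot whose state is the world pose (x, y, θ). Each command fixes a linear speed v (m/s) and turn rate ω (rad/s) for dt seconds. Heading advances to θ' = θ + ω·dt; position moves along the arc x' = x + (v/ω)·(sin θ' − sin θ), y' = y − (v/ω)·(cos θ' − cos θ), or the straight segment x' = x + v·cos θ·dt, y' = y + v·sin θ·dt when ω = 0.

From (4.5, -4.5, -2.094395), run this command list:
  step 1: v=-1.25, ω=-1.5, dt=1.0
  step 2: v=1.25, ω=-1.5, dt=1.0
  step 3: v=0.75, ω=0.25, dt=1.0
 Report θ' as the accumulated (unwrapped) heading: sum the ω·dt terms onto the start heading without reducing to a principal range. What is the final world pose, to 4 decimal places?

(5.3677, -2.3838, -4.8444)

step 1: θ'=-3.5944 (R=0.8333) → pose (5.5863, -4.1673, -3.5944)
step 2: θ'=-5.0944 (R=-0.8333) → pose (5.1776, -3.1073, -5.0944)
step 3: θ'=-4.8444 (R=3.0000) → pose (5.3677, -2.3838, -4.8444)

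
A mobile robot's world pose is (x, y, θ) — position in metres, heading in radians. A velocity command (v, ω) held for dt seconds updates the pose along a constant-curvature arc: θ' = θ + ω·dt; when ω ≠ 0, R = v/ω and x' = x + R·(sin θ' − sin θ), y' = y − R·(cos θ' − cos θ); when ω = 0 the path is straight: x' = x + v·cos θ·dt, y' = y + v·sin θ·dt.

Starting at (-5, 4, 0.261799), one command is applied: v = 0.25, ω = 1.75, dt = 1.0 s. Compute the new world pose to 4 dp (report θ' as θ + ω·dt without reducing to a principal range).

θ' = 0.2618 + 1.75·1.0 = 2.0118
R = v/ω = 0.25/1.75 = 0.1429
x' = -5 + 0.1429·(sin 2.0118 − sin 0.2618) = -4.9078
y' = 4 − 0.1429·(cos 2.0118 − cos 0.2618) = 4.1990

(-4.9078, 4.1990, 2.0118)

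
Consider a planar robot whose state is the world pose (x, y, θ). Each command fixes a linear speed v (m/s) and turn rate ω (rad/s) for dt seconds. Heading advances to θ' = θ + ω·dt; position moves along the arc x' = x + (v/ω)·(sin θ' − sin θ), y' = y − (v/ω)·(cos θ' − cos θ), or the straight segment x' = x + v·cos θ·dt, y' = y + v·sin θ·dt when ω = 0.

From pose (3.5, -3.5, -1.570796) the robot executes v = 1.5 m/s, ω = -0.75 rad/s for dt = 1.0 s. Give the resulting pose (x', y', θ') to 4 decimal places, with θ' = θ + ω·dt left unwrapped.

(2.9634, -4.8633, -2.3208)

θ' = -1.5708 + -0.75·1.0 = -2.3208
R = v/ω = 1.5/-0.75 = -2.0000
x' = 3.5 + -2.0000·(sin -2.3208 − sin -1.5708) = 2.9634
y' = -3.5 − -2.0000·(cos -2.3208 − cos -1.5708) = -4.8633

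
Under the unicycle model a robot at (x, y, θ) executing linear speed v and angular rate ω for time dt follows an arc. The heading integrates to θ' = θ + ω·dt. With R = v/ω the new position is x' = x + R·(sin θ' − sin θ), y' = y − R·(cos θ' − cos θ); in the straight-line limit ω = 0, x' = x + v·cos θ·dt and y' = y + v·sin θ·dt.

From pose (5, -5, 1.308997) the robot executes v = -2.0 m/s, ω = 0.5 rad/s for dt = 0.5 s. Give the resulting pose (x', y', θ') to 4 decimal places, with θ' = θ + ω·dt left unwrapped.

θ' = 1.3090 + 0.5·0.5 = 1.5590
R = v/ω = -2.0/0.5 = -4.0000
x' = 5 + -4.0000·(sin 1.5590 − sin 1.3090) = 4.8640
y' = -5 − -4.0000·(cos 1.5590 − cos 1.3090) = -5.9881

(4.8640, -5.9881, 1.5590)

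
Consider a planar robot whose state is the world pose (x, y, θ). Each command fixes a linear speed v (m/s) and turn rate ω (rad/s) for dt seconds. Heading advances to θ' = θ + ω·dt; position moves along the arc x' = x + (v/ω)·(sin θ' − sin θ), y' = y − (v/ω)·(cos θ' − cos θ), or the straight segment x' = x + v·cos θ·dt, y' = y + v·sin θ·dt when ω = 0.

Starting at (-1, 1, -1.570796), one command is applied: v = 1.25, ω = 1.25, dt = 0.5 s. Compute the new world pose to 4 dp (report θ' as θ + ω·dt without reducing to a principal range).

θ' = -1.5708 + 1.25·0.5 = -0.9458
R = v/ω = 1.25/1.25 = 1.0000
x' = -1 + 1.0000·(sin -0.9458 − sin -1.5708) = -0.8110
y' = 1 − 1.0000·(cos -0.9458 − cos -1.5708) = 0.4149

(-0.8110, 0.4149, -0.9458)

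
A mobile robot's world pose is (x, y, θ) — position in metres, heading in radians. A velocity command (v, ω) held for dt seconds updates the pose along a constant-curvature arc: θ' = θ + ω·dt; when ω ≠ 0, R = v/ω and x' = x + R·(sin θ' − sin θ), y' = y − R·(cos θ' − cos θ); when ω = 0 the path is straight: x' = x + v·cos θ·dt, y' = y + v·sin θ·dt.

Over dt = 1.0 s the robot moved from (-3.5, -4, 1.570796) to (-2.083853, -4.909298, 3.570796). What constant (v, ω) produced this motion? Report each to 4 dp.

v = -2.0000, ω = 2.0000

Δθ = 3.570796 − 1.570796 = 2.000000
ω = Δθ/dt = 2.000000/1.0 = 2.0000
R = Δx/(sin θ' − sin θ) = -1.0000
v = R·ω = -1.0000·2.0000 = -2.0000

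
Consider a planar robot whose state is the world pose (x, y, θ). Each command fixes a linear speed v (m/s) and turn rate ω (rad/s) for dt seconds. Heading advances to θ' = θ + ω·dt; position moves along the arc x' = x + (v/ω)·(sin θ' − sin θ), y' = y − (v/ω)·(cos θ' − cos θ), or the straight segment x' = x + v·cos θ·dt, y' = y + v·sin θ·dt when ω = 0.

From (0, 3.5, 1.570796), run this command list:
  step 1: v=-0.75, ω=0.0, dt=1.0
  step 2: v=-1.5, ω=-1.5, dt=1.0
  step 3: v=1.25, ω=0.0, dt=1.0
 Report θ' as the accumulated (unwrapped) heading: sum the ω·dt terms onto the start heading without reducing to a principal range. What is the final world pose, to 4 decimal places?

step 1: θ'=1.5708 (straight) → pose (0.0000, 2.7500, 1.5708)
step 2: θ'=0.0708 (R=1.0000) → pose (-0.9293, 1.7525, 0.0708)
step 3: θ'=0.0708 (straight) → pose (0.3176, 1.8409, 0.0708)

(0.3176, 1.8409, 0.0708)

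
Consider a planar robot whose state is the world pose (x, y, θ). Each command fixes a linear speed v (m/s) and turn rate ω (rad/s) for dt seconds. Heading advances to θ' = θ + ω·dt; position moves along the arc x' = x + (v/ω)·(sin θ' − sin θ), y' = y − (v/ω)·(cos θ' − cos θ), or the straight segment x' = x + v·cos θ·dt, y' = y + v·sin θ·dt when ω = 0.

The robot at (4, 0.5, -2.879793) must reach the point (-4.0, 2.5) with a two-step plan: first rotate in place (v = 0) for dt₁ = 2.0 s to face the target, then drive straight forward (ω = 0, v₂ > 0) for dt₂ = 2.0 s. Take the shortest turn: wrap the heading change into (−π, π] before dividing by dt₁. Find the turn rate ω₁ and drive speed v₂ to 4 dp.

ω₁ = -0.2534, v₂ = 4.1231

heading to target = atan2(2.5−0.5, -4−4) = 2.8966
Δθ = wrap(2.8966 − -2.8798) = -0.5068; ω₁ = Δθ/dt₁ = -0.2534
distance = √((-4−4)² + (2.5−0.5)²) = 8.2462; v₂ = distance/dt₂ = 4.1231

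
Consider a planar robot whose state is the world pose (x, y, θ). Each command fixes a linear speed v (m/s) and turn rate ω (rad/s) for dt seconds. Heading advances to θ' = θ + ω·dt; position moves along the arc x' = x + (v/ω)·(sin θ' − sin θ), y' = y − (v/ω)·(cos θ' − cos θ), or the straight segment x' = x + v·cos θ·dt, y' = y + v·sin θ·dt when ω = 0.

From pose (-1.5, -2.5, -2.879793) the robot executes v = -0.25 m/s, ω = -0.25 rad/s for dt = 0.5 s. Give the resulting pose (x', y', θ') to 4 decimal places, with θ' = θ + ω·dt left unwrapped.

θ' = -2.8798 + -0.25·0.5 = -3.0048
R = v/ω = -0.25/-0.25 = 1.0000
x' = -1.5 + 1.0000·(sin -3.0048 − sin -2.8798) = -1.3776
y' = -2.5 − 1.0000·(cos -3.0048 − cos -2.8798) = -2.4753

(-1.3776, -2.4753, -3.0048)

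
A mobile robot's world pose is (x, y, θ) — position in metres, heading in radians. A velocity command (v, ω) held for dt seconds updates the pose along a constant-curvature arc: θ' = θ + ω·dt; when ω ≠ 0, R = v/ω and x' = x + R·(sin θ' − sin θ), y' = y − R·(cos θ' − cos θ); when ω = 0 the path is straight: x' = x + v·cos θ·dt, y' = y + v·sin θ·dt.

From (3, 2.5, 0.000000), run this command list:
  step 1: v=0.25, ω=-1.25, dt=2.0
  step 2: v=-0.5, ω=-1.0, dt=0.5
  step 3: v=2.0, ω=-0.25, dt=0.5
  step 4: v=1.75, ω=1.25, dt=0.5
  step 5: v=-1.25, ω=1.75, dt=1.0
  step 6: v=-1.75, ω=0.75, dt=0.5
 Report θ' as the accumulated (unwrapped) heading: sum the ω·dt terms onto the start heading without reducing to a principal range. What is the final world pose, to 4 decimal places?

(0.8611, 3.4358, -0.3750)

step 1: θ'=-2.5000 (R=-0.2000) → pose (3.1197, 2.1398, -2.5000)
step 2: θ'=-3.0000 (R=0.5000) → pose (3.3484, 2.2342, -3.0000)
step 3: θ'=-3.1250 (R=-8.0000) → pose (2.3521, 2.1552, -3.1250)
step 4: θ'=-2.5000 (R=1.4000) → pose (1.5375, 1.8770, -2.5000)
step 5: θ'=-0.7500 (R=-0.7143) → pose (1.5969, 2.9719, -0.7500)
step 6: θ'=-0.3750 (R=-2.3333) → pose (0.8611, 3.4358, -0.3750)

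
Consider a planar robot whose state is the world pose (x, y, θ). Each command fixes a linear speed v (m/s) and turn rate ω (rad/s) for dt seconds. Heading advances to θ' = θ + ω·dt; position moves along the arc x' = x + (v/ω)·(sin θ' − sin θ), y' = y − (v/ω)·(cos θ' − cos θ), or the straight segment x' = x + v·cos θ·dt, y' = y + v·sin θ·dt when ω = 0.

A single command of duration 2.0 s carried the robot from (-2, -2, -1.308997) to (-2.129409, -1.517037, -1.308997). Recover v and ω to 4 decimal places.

v = -0.2500, ω = 0.0000

Δθ = -1.308997 − -1.308997 = 0.000000
ω = Δθ/dt = 0.000000/2.0 = 0.0000
ω = 0 → v = (Δx·cos θ + Δy·sin θ)/dt = -0.2500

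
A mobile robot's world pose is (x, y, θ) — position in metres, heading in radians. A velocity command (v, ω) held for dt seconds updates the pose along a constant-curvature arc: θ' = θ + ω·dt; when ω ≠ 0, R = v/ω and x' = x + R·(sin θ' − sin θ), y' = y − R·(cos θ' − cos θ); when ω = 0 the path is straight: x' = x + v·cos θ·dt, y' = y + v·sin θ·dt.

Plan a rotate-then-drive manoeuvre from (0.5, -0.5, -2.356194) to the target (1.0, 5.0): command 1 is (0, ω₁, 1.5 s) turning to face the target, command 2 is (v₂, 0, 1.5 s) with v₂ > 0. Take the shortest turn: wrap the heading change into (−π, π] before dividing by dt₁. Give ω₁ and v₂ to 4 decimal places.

ω₁ = -1.6312, v₂ = 3.6818

heading to target = atan2(5−-0.5, 1−0.5) = 1.4801
Δθ = wrap(1.4801 − -2.3562) = -2.4469; ω₁ = Δθ/dt₁ = -1.6312
distance = √((1−0.5)² + (5−-0.5)²) = 5.5227; v₂ = distance/dt₂ = 3.6818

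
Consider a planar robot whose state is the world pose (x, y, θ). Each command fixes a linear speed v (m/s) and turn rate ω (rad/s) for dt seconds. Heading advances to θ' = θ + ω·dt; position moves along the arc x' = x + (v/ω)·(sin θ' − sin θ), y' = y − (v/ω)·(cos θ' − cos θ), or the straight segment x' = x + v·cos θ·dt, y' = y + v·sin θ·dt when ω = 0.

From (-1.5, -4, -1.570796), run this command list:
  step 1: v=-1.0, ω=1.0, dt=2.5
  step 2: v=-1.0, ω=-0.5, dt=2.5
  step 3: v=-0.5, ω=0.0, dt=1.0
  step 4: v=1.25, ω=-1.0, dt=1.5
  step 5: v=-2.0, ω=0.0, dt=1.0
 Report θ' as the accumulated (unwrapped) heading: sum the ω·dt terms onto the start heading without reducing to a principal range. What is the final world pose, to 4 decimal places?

step 1: θ'=0.9292 (R=-1.0000) → pose (-3.3011, -3.4015, 0.9292)
step 2: θ'=-0.3208 (R=2.0000) → pose (-5.5341, -4.1026, -0.3208)
step 3: θ'=-0.3208 (straight) → pose (-6.0086, -3.9449, -0.3208)
step 4: θ'=-1.8208 (R=-1.2500) → pose (-5.1916, -5.4404, -1.8208)
step 5: θ'=-1.8208 (straight) → pose (-4.6968, -3.5026, -1.8208)

(-4.6968, -3.5026, -1.8208)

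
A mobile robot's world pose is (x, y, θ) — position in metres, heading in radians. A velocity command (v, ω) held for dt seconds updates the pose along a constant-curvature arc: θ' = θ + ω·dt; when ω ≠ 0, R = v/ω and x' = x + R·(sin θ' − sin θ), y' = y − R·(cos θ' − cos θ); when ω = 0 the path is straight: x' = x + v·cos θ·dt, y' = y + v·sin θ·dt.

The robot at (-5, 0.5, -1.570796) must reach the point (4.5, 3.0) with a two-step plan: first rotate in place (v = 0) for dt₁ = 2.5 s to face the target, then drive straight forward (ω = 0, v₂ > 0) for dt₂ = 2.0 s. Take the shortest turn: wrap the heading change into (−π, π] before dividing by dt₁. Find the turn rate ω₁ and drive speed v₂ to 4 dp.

ω₁ = 0.7312, v₂ = 4.9117

heading to target = atan2(3−0.5, 4.5−-5) = 0.2573
Δθ = wrap(0.2573 − -1.5708) = 1.8281; ω₁ = Δθ/dt₁ = 0.7312
distance = √((4.5−-5)² + (3−0.5)²) = 9.8234; v₂ = distance/dt₂ = 4.9117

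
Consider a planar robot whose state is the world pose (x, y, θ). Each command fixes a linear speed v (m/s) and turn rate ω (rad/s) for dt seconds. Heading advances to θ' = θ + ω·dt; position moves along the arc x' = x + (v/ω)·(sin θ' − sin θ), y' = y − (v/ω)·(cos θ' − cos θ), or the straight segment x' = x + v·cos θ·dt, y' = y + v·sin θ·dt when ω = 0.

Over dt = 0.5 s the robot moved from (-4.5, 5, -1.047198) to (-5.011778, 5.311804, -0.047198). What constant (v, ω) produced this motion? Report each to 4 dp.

v = -1.2500, ω = 2.0000

Δθ = -0.047198 − -1.047198 = 1.000000
ω = Δθ/dt = 1.000000/0.5 = 2.0000
R = Δx/(sin θ' − sin θ) = -0.6250
v = R·ω = -0.6250·2.0000 = -1.2500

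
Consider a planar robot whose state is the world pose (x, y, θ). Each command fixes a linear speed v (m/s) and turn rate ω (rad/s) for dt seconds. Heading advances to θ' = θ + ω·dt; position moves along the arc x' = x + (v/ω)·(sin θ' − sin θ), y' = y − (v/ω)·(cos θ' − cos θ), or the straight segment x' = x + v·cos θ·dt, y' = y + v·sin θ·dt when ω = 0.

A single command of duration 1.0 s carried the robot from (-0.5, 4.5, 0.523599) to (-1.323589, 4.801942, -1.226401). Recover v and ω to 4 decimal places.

Δθ = -1.226401 − 0.523599 = -1.750000
ω = Δθ/dt = -1.750000/1.0 = -1.7500
R = Δx/(sin θ' − sin θ) = 0.5714
v = R·ω = 0.5714·-1.7500 = -1.0000

v = -1.0000, ω = -1.7500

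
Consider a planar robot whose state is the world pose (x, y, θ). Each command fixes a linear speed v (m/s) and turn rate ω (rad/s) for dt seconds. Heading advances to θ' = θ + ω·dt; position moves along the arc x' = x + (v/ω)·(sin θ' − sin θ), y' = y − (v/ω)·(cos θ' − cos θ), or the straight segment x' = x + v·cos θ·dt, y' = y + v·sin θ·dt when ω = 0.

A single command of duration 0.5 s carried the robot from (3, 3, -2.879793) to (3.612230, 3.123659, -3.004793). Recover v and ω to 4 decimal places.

v = -1.2500, ω = -0.2500

Δθ = -3.004793 − -2.879793 = -0.125000
ω = Δθ/dt = -0.125000/0.5 = -0.2500
R = Δx/(sin θ' − sin θ) = 5.0000
v = R·ω = 5.0000·-0.2500 = -1.2500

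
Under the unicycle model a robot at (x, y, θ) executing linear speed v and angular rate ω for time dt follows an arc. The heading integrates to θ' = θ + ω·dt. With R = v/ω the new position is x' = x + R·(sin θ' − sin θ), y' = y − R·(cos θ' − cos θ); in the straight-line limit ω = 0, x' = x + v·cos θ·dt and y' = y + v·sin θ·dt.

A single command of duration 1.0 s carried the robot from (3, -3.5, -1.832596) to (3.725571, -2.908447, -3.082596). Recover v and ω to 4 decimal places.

v = -1.0000, ω = -1.2500

Δθ = -3.082596 − -1.832596 = -1.250000
ω = Δθ/dt = -1.250000/1.0 = -1.2500
R = Δx/(sin θ' − sin θ) = 0.8000
v = R·ω = 0.8000·-1.2500 = -1.0000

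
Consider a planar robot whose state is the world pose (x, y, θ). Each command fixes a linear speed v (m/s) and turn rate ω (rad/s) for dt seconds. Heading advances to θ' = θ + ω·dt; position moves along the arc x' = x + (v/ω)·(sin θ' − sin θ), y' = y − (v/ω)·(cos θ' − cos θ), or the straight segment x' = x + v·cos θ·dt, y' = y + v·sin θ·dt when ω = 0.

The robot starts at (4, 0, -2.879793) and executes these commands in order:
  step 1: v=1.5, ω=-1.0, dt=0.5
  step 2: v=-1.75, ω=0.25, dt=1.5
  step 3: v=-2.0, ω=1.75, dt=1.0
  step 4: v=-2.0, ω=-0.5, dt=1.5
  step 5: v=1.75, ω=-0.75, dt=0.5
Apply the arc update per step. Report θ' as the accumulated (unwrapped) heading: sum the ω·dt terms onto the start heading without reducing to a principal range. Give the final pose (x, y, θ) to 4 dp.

step 1: θ'=-3.3798 (R=-1.5000) → pose (3.2578, -0.0088, -3.3798)
step 2: θ'=-3.0048 (R=-7.0000) → pose (5.8641, -0.1410, -3.0048)
step 3: θ'=-1.2548 (R=-1.1429) → pose (6.7945, 1.3463, -1.2548)
step 4: θ'=-2.0048 (R=4.0000) → pose (6.9673, 4.2714, -2.0048)
step 5: θ'=-2.3798 (R=-2.3333) → pose (6.4608, 3.5642, -2.3798)

(6.4608, 3.5642, -2.3798)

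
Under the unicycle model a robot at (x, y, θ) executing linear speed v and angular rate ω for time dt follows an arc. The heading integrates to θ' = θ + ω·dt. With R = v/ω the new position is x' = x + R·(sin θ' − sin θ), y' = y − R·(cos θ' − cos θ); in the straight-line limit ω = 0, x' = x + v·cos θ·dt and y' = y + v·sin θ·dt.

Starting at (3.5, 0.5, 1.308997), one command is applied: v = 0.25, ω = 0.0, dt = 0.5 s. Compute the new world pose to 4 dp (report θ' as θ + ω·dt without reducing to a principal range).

(3.5324, 0.6207, 1.3090)

θ' = 1.3090 + 0.0·0.5 = 1.3090
ω = 0 → straight: x' = 3.5 + 0.25·cos(1.3090)·0.5 = 3.5324
y' = 0.5 + 0.25·sin(1.3090)·0.5 = 0.6207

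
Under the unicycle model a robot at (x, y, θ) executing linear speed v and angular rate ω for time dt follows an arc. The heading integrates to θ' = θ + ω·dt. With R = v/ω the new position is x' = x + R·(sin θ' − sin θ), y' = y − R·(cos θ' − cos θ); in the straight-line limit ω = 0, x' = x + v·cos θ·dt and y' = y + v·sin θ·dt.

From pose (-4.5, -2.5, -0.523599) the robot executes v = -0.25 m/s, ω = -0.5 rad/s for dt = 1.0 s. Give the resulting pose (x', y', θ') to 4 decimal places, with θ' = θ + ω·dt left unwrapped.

(-4.6770, -2.3271, -1.0236)

θ' = -0.5236 + -0.5·1.0 = -1.0236
R = v/ω = -0.25/-0.5 = 0.5000
x' = -4.5 + 0.5000·(sin -1.0236 − sin -0.5236) = -4.6770
y' = -2.5 − 0.5000·(cos -1.0236 − cos -0.5236) = -2.3271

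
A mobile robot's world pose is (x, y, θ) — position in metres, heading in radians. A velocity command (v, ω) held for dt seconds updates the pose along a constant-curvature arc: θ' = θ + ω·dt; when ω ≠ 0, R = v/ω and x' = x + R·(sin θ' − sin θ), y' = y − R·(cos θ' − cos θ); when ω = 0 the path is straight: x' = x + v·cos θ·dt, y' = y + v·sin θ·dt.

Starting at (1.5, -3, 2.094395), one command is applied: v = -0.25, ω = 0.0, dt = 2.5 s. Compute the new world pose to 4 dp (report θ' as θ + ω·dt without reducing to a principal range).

θ' = 2.0944 + 0.0·2.5 = 2.0944
ω = 0 → straight: x' = 1.5 + -0.25·cos(2.0944)·2.5 = 1.8125
y' = -3 + -0.25·sin(2.0944)·2.5 = -3.5413

(1.8125, -3.5413, 2.0944)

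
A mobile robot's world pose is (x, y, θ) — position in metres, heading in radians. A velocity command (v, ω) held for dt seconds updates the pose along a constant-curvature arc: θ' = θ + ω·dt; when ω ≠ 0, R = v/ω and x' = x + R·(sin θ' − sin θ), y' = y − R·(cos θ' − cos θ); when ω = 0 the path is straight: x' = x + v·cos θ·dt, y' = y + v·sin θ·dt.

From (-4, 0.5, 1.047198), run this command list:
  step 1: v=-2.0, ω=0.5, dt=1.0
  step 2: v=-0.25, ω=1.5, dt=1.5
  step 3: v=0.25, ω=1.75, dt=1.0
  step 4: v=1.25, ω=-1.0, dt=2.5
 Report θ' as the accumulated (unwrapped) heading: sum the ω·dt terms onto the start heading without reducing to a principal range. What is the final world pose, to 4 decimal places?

step 1: θ'=1.5472 (R=-4.0000) → pose (-4.5348, -1.4056, 1.5472)
step 2: θ'=3.7972 (R=-0.1667) → pose (-4.2666, -1.5417, 3.7972)
step 3: θ'=5.5472 (R=0.1429) → pose (-4.2754, -1.7608, 5.5472)
step 4: θ'=3.0472 (R=-1.2500) → pose (-5.2323, -3.9317, 3.0472)

(-5.2323, -3.9317, 3.0472)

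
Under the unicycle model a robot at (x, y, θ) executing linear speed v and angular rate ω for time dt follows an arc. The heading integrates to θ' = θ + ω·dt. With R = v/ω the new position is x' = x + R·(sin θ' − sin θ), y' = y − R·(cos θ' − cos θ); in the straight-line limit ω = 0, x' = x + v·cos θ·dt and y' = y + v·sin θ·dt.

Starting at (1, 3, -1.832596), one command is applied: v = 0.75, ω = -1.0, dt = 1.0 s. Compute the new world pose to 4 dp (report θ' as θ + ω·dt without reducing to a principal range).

θ' = -1.8326 + -1.0·1.0 = -2.8326
R = v/ω = 0.75/-1.0 = -0.7500
x' = 1 + -0.7500·(sin -2.8326 − sin -1.8326) = 0.5036
y' = 3 − -0.7500·(cos -2.8326 − cos -1.8326) = 2.4796

(0.5036, 2.4796, -2.8326)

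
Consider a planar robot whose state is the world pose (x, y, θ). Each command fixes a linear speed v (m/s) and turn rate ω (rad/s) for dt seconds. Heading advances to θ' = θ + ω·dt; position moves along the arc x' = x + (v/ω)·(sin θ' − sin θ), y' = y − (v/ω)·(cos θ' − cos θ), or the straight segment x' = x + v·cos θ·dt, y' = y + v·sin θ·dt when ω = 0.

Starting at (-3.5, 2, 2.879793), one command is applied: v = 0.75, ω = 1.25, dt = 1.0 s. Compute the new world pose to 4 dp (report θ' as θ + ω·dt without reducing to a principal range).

θ' = 2.8798 + 1.25·1.0 = 4.1298
R = v/ω = 0.75/1.25 = 0.6000
x' = -3.5 + 0.6000·(sin 4.1298 − sin 2.8798) = -4.1563
y' = 2 − 0.6000·(cos 4.1298 − cos 2.8798) = 1.7506

(-4.1563, 1.7506, 4.1298)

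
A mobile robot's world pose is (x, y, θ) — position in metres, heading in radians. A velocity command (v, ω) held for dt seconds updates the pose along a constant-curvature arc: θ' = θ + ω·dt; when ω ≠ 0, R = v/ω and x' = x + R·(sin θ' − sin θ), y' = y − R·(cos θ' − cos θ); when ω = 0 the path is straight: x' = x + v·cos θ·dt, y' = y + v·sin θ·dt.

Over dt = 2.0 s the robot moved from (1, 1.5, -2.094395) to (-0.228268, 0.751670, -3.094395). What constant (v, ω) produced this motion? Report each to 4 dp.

v = 0.7500, ω = -0.5000

Δθ = -3.094395 − -2.094395 = -1.000000
ω = Δθ/dt = -1.000000/2.0 = -0.5000
R = Δx/(sin θ' − sin θ) = -1.5000
v = R·ω = -1.5000·-0.5000 = 0.7500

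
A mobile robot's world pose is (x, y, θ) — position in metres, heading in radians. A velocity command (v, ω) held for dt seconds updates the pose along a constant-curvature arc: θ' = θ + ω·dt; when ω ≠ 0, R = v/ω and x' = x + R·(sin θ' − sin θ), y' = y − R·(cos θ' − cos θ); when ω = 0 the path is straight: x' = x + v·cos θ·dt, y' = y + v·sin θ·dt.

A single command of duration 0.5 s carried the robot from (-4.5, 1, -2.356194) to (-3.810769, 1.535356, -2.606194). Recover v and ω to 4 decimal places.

v = -1.7500, ω = -0.5000

Δθ = -2.606194 − -2.356194 = -0.250000
ω = Δθ/dt = -0.250000/0.5 = -0.5000
R = Δx/(sin θ' − sin θ) = 3.5000
v = R·ω = 3.5000·-0.5000 = -1.7500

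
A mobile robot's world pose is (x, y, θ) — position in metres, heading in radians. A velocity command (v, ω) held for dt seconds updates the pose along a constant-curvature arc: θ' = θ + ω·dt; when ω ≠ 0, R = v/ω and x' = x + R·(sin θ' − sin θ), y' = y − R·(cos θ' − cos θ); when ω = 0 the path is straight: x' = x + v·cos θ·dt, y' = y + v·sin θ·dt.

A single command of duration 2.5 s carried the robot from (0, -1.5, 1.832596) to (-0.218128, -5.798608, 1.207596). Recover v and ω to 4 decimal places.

Δθ = 1.207596 − 1.832596 = -0.625000
ω = Δθ/dt = -0.625000/2.5 = -0.2500
R = −Δy/(cos θ' − cos θ) = 7.0000
v = R·ω = 7.0000·-0.2500 = -1.7500

v = -1.7500, ω = -0.2500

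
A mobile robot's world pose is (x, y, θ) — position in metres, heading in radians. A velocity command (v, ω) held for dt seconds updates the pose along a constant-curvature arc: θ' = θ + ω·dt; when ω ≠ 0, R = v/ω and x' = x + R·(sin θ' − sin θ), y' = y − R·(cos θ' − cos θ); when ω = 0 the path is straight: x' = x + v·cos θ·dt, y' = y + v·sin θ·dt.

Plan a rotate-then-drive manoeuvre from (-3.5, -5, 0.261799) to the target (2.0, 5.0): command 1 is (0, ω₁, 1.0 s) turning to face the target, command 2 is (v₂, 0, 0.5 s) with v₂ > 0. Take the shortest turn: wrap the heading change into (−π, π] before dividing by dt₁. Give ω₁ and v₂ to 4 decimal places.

heading to target = atan2(5−-5, 2−-3.5) = 1.0680
Δθ = wrap(1.0680 − 0.2618) = 0.8062; ω₁ = Δθ/dt₁ = 0.8062
distance = √((2−-3.5)² + (5−-5)²) = 11.4127; v₂ = distance/dt₂ = 22.8254

ω₁ = 0.8062, v₂ = 22.8254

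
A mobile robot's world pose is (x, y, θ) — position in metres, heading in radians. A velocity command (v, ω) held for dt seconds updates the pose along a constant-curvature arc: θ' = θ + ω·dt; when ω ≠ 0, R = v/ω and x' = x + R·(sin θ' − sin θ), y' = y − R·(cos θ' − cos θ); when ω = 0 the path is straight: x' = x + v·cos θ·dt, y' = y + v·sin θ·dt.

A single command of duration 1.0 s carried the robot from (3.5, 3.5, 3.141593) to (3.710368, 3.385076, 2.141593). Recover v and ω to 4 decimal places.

v = -0.2500, ω = -1.0000

Δθ = 2.141593 − 3.141593 = -1.000000
ω = Δθ/dt = -1.000000/1.0 = -1.0000
R = Δx/(sin θ' − sin θ) = 0.2500
v = R·ω = 0.2500·-1.0000 = -0.2500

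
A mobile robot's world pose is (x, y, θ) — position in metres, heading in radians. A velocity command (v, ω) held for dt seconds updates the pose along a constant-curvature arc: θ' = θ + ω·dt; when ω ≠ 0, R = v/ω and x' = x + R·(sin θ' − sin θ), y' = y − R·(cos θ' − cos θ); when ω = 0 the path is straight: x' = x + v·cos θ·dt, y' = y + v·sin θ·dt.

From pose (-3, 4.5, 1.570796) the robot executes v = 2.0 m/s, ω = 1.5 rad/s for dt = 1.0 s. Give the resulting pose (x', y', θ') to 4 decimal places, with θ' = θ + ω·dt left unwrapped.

θ' = 1.5708 + 1.5·1.0 = 3.0708
R = v/ω = 2.0/1.5 = 1.3333
x' = -3 + 1.3333·(sin 3.0708 − sin 1.5708) = -4.2390
y' = 4.5 − 1.3333·(cos 3.0708 − cos 1.5708) = 5.8300

(-4.2390, 5.8300, 3.0708)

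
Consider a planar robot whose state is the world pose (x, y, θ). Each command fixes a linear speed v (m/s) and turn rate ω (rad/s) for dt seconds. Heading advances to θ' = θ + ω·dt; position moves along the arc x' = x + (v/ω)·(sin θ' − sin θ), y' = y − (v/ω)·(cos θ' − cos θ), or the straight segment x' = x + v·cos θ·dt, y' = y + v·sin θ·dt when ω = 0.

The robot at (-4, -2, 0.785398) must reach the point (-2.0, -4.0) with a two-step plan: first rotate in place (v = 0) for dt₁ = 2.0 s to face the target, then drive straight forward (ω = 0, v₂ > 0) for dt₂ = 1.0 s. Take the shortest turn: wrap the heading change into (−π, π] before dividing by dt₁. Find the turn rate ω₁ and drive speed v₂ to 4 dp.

heading to target = atan2(-4−-2, -2−-4) = -0.7854
Δθ = wrap(-0.7854 − 0.7854) = -1.5708; ω₁ = Δθ/dt₁ = -0.7854
distance = √((-2−-4)² + (-4−-2)²) = 2.8284; v₂ = distance/dt₂ = 2.8284

ω₁ = -0.7854, v₂ = 2.8284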